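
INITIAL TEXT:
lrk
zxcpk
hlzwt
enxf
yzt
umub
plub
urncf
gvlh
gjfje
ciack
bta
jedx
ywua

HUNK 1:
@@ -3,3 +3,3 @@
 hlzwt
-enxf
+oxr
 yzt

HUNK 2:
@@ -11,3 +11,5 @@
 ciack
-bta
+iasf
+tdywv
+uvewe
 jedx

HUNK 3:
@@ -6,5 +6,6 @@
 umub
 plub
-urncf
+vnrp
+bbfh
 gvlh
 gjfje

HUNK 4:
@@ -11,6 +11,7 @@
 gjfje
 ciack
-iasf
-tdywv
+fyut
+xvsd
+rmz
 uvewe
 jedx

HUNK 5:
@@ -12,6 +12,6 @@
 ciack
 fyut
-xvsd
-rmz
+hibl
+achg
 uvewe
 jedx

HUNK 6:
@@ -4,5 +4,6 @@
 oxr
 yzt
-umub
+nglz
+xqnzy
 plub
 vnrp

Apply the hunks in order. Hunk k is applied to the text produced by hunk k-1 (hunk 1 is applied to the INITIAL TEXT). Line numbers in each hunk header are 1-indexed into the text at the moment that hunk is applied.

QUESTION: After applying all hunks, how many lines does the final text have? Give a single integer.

Hunk 1: at line 3 remove [enxf] add [oxr] -> 14 lines: lrk zxcpk hlzwt oxr yzt umub plub urncf gvlh gjfje ciack bta jedx ywua
Hunk 2: at line 11 remove [bta] add [iasf,tdywv,uvewe] -> 16 lines: lrk zxcpk hlzwt oxr yzt umub plub urncf gvlh gjfje ciack iasf tdywv uvewe jedx ywua
Hunk 3: at line 6 remove [urncf] add [vnrp,bbfh] -> 17 lines: lrk zxcpk hlzwt oxr yzt umub plub vnrp bbfh gvlh gjfje ciack iasf tdywv uvewe jedx ywua
Hunk 4: at line 11 remove [iasf,tdywv] add [fyut,xvsd,rmz] -> 18 lines: lrk zxcpk hlzwt oxr yzt umub plub vnrp bbfh gvlh gjfje ciack fyut xvsd rmz uvewe jedx ywua
Hunk 5: at line 12 remove [xvsd,rmz] add [hibl,achg] -> 18 lines: lrk zxcpk hlzwt oxr yzt umub plub vnrp bbfh gvlh gjfje ciack fyut hibl achg uvewe jedx ywua
Hunk 6: at line 4 remove [umub] add [nglz,xqnzy] -> 19 lines: lrk zxcpk hlzwt oxr yzt nglz xqnzy plub vnrp bbfh gvlh gjfje ciack fyut hibl achg uvewe jedx ywua
Final line count: 19

Answer: 19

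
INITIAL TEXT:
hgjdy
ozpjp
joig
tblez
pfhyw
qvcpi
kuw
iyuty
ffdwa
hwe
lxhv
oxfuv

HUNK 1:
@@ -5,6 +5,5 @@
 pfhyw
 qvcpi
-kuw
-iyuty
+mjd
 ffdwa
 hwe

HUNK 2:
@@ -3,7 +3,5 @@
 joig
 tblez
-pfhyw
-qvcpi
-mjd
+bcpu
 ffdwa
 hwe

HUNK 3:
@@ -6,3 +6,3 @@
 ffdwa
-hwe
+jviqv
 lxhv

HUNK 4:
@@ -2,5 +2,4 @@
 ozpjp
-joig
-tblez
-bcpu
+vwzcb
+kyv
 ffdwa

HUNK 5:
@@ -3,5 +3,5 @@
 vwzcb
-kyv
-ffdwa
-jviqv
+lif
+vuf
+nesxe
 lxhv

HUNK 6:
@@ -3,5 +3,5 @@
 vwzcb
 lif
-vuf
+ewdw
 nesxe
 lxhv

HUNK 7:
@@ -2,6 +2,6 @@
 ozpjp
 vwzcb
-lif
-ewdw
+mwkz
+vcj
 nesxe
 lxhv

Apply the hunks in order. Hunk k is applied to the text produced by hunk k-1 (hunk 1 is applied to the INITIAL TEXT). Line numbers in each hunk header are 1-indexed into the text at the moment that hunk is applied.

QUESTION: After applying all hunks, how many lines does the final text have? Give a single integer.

Hunk 1: at line 5 remove [kuw,iyuty] add [mjd] -> 11 lines: hgjdy ozpjp joig tblez pfhyw qvcpi mjd ffdwa hwe lxhv oxfuv
Hunk 2: at line 3 remove [pfhyw,qvcpi,mjd] add [bcpu] -> 9 lines: hgjdy ozpjp joig tblez bcpu ffdwa hwe lxhv oxfuv
Hunk 3: at line 6 remove [hwe] add [jviqv] -> 9 lines: hgjdy ozpjp joig tblez bcpu ffdwa jviqv lxhv oxfuv
Hunk 4: at line 2 remove [joig,tblez,bcpu] add [vwzcb,kyv] -> 8 lines: hgjdy ozpjp vwzcb kyv ffdwa jviqv lxhv oxfuv
Hunk 5: at line 3 remove [kyv,ffdwa,jviqv] add [lif,vuf,nesxe] -> 8 lines: hgjdy ozpjp vwzcb lif vuf nesxe lxhv oxfuv
Hunk 6: at line 3 remove [vuf] add [ewdw] -> 8 lines: hgjdy ozpjp vwzcb lif ewdw nesxe lxhv oxfuv
Hunk 7: at line 2 remove [lif,ewdw] add [mwkz,vcj] -> 8 lines: hgjdy ozpjp vwzcb mwkz vcj nesxe lxhv oxfuv
Final line count: 8

Answer: 8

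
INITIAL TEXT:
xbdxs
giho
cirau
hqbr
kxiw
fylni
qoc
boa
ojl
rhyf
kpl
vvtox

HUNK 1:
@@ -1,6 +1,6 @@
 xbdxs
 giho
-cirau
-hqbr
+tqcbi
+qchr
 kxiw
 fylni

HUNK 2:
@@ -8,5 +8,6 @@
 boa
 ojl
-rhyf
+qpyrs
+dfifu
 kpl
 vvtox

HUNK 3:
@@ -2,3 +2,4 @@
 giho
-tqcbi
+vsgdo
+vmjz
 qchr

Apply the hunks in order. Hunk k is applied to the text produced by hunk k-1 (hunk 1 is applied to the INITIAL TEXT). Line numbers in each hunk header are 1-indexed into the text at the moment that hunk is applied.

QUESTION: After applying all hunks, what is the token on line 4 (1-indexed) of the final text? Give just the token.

Hunk 1: at line 1 remove [cirau,hqbr] add [tqcbi,qchr] -> 12 lines: xbdxs giho tqcbi qchr kxiw fylni qoc boa ojl rhyf kpl vvtox
Hunk 2: at line 8 remove [rhyf] add [qpyrs,dfifu] -> 13 lines: xbdxs giho tqcbi qchr kxiw fylni qoc boa ojl qpyrs dfifu kpl vvtox
Hunk 3: at line 2 remove [tqcbi] add [vsgdo,vmjz] -> 14 lines: xbdxs giho vsgdo vmjz qchr kxiw fylni qoc boa ojl qpyrs dfifu kpl vvtox
Final line 4: vmjz

Answer: vmjz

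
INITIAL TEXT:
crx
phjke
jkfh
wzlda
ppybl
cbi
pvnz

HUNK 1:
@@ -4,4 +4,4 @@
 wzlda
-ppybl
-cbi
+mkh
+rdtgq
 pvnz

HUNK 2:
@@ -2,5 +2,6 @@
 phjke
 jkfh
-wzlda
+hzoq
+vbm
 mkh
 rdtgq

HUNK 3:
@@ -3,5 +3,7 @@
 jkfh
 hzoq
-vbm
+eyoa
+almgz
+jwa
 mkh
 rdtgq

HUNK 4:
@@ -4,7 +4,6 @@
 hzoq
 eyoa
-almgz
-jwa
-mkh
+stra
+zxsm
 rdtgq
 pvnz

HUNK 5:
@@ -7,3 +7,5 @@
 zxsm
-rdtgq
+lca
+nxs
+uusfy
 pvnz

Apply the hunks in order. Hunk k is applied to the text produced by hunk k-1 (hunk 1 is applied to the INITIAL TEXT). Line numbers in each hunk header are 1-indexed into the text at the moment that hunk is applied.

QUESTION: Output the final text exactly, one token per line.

Answer: crx
phjke
jkfh
hzoq
eyoa
stra
zxsm
lca
nxs
uusfy
pvnz

Derivation:
Hunk 1: at line 4 remove [ppybl,cbi] add [mkh,rdtgq] -> 7 lines: crx phjke jkfh wzlda mkh rdtgq pvnz
Hunk 2: at line 2 remove [wzlda] add [hzoq,vbm] -> 8 lines: crx phjke jkfh hzoq vbm mkh rdtgq pvnz
Hunk 3: at line 3 remove [vbm] add [eyoa,almgz,jwa] -> 10 lines: crx phjke jkfh hzoq eyoa almgz jwa mkh rdtgq pvnz
Hunk 4: at line 4 remove [almgz,jwa,mkh] add [stra,zxsm] -> 9 lines: crx phjke jkfh hzoq eyoa stra zxsm rdtgq pvnz
Hunk 5: at line 7 remove [rdtgq] add [lca,nxs,uusfy] -> 11 lines: crx phjke jkfh hzoq eyoa stra zxsm lca nxs uusfy pvnz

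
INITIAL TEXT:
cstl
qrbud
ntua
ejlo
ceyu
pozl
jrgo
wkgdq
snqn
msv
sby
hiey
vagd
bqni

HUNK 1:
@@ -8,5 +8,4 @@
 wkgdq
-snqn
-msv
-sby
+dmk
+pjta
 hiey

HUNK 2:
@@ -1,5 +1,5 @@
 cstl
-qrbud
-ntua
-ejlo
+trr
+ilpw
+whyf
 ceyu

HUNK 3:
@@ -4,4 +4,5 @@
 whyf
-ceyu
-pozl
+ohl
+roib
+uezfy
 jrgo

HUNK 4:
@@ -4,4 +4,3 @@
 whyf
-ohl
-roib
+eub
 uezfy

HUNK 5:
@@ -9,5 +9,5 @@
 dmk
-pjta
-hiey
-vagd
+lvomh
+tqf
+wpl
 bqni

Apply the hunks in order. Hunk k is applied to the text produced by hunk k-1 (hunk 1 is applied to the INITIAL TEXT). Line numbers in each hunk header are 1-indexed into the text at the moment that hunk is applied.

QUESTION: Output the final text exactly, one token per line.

Answer: cstl
trr
ilpw
whyf
eub
uezfy
jrgo
wkgdq
dmk
lvomh
tqf
wpl
bqni

Derivation:
Hunk 1: at line 8 remove [snqn,msv,sby] add [dmk,pjta] -> 13 lines: cstl qrbud ntua ejlo ceyu pozl jrgo wkgdq dmk pjta hiey vagd bqni
Hunk 2: at line 1 remove [qrbud,ntua,ejlo] add [trr,ilpw,whyf] -> 13 lines: cstl trr ilpw whyf ceyu pozl jrgo wkgdq dmk pjta hiey vagd bqni
Hunk 3: at line 4 remove [ceyu,pozl] add [ohl,roib,uezfy] -> 14 lines: cstl trr ilpw whyf ohl roib uezfy jrgo wkgdq dmk pjta hiey vagd bqni
Hunk 4: at line 4 remove [ohl,roib] add [eub] -> 13 lines: cstl trr ilpw whyf eub uezfy jrgo wkgdq dmk pjta hiey vagd bqni
Hunk 5: at line 9 remove [pjta,hiey,vagd] add [lvomh,tqf,wpl] -> 13 lines: cstl trr ilpw whyf eub uezfy jrgo wkgdq dmk lvomh tqf wpl bqni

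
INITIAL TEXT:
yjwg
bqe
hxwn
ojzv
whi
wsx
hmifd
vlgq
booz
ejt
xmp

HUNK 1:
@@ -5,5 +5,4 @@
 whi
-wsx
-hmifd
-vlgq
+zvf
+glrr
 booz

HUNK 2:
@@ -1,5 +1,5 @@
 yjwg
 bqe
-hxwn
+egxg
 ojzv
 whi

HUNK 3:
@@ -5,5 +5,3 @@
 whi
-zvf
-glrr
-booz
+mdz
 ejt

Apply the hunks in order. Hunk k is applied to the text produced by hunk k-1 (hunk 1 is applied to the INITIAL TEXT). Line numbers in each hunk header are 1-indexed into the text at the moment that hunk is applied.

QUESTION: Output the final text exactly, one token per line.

Hunk 1: at line 5 remove [wsx,hmifd,vlgq] add [zvf,glrr] -> 10 lines: yjwg bqe hxwn ojzv whi zvf glrr booz ejt xmp
Hunk 2: at line 1 remove [hxwn] add [egxg] -> 10 lines: yjwg bqe egxg ojzv whi zvf glrr booz ejt xmp
Hunk 3: at line 5 remove [zvf,glrr,booz] add [mdz] -> 8 lines: yjwg bqe egxg ojzv whi mdz ejt xmp

Answer: yjwg
bqe
egxg
ojzv
whi
mdz
ejt
xmp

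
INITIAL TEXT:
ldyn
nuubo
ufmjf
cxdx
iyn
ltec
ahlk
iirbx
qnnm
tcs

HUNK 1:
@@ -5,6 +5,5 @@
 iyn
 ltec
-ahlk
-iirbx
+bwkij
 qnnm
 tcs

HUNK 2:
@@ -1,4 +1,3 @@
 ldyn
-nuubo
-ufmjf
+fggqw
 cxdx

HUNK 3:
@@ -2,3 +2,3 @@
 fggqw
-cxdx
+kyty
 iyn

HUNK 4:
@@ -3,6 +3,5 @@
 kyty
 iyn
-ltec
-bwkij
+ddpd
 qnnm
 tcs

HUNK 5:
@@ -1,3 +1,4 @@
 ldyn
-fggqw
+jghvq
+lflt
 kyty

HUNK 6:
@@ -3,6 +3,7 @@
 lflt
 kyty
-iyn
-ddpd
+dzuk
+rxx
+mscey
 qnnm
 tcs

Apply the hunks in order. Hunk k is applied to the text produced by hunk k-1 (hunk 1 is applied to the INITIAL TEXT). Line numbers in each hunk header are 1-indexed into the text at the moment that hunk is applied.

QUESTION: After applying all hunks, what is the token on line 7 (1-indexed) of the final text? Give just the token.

Answer: mscey

Derivation:
Hunk 1: at line 5 remove [ahlk,iirbx] add [bwkij] -> 9 lines: ldyn nuubo ufmjf cxdx iyn ltec bwkij qnnm tcs
Hunk 2: at line 1 remove [nuubo,ufmjf] add [fggqw] -> 8 lines: ldyn fggqw cxdx iyn ltec bwkij qnnm tcs
Hunk 3: at line 2 remove [cxdx] add [kyty] -> 8 lines: ldyn fggqw kyty iyn ltec bwkij qnnm tcs
Hunk 4: at line 3 remove [ltec,bwkij] add [ddpd] -> 7 lines: ldyn fggqw kyty iyn ddpd qnnm tcs
Hunk 5: at line 1 remove [fggqw] add [jghvq,lflt] -> 8 lines: ldyn jghvq lflt kyty iyn ddpd qnnm tcs
Hunk 6: at line 3 remove [iyn,ddpd] add [dzuk,rxx,mscey] -> 9 lines: ldyn jghvq lflt kyty dzuk rxx mscey qnnm tcs
Final line 7: mscey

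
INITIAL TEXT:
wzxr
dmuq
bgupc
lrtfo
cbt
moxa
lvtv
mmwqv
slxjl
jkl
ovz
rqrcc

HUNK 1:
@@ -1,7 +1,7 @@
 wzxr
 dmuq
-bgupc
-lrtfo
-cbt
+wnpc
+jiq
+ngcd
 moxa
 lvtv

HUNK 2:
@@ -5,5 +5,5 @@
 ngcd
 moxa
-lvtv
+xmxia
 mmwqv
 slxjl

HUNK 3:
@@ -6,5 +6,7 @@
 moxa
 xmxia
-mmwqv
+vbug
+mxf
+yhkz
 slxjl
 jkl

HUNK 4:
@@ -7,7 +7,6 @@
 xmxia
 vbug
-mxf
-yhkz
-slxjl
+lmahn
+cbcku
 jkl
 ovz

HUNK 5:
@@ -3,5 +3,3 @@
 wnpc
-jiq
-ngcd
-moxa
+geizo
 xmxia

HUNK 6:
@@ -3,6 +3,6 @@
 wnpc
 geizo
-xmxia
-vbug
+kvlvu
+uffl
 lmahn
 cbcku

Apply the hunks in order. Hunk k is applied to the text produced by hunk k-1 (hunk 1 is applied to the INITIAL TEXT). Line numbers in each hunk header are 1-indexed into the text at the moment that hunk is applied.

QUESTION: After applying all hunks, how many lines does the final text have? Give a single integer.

Answer: 11

Derivation:
Hunk 1: at line 1 remove [bgupc,lrtfo,cbt] add [wnpc,jiq,ngcd] -> 12 lines: wzxr dmuq wnpc jiq ngcd moxa lvtv mmwqv slxjl jkl ovz rqrcc
Hunk 2: at line 5 remove [lvtv] add [xmxia] -> 12 lines: wzxr dmuq wnpc jiq ngcd moxa xmxia mmwqv slxjl jkl ovz rqrcc
Hunk 3: at line 6 remove [mmwqv] add [vbug,mxf,yhkz] -> 14 lines: wzxr dmuq wnpc jiq ngcd moxa xmxia vbug mxf yhkz slxjl jkl ovz rqrcc
Hunk 4: at line 7 remove [mxf,yhkz,slxjl] add [lmahn,cbcku] -> 13 lines: wzxr dmuq wnpc jiq ngcd moxa xmxia vbug lmahn cbcku jkl ovz rqrcc
Hunk 5: at line 3 remove [jiq,ngcd,moxa] add [geizo] -> 11 lines: wzxr dmuq wnpc geizo xmxia vbug lmahn cbcku jkl ovz rqrcc
Hunk 6: at line 3 remove [xmxia,vbug] add [kvlvu,uffl] -> 11 lines: wzxr dmuq wnpc geizo kvlvu uffl lmahn cbcku jkl ovz rqrcc
Final line count: 11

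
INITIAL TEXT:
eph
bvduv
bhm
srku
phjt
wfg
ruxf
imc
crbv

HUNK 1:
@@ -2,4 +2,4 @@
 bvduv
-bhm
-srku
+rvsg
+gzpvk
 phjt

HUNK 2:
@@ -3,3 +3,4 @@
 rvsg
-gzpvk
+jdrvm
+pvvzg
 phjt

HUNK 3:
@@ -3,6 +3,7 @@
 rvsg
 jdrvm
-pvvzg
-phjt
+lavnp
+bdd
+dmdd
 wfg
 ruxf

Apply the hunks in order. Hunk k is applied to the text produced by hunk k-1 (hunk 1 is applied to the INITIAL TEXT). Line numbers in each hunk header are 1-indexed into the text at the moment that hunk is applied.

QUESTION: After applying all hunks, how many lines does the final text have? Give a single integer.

Answer: 11

Derivation:
Hunk 1: at line 2 remove [bhm,srku] add [rvsg,gzpvk] -> 9 lines: eph bvduv rvsg gzpvk phjt wfg ruxf imc crbv
Hunk 2: at line 3 remove [gzpvk] add [jdrvm,pvvzg] -> 10 lines: eph bvduv rvsg jdrvm pvvzg phjt wfg ruxf imc crbv
Hunk 3: at line 3 remove [pvvzg,phjt] add [lavnp,bdd,dmdd] -> 11 lines: eph bvduv rvsg jdrvm lavnp bdd dmdd wfg ruxf imc crbv
Final line count: 11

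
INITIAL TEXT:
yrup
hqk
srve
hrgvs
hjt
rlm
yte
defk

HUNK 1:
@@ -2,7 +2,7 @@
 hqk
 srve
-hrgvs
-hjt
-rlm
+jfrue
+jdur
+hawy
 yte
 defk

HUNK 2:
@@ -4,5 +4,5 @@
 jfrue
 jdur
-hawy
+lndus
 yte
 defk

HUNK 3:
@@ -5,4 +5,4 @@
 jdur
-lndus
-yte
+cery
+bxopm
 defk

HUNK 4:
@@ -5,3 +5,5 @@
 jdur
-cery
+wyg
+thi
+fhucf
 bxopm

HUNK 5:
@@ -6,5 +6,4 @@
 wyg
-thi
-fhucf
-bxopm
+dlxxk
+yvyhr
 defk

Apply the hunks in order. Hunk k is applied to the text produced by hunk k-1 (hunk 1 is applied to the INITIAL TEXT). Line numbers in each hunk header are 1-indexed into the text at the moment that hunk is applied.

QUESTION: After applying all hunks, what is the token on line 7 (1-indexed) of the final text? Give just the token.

Hunk 1: at line 2 remove [hrgvs,hjt,rlm] add [jfrue,jdur,hawy] -> 8 lines: yrup hqk srve jfrue jdur hawy yte defk
Hunk 2: at line 4 remove [hawy] add [lndus] -> 8 lines: yrup hqk srve jfrue jdur lndus yte defk
Hunk 3: at line 5 remove [lndus,yte] add [cery,bxopm] -> 8 lines: yrup hqk srve jfrue jdur cery bxopm defk
Hunk 4: at line 5 remove [cery] add [wyg,thi,fhucf] -> 10 lines: yrup hqk srve jfrue jdur wyg thi fhucf bxopm defk
Hunk 5: at line 6 remove [thi,fhucf,bxopm] add [dlxxk,yvyhr] -> 9 lines: yrup hqk srve jfrue jdur wyg dlxxk yvyhr defk
Final line 7: dlxxk

Answer: dlxxk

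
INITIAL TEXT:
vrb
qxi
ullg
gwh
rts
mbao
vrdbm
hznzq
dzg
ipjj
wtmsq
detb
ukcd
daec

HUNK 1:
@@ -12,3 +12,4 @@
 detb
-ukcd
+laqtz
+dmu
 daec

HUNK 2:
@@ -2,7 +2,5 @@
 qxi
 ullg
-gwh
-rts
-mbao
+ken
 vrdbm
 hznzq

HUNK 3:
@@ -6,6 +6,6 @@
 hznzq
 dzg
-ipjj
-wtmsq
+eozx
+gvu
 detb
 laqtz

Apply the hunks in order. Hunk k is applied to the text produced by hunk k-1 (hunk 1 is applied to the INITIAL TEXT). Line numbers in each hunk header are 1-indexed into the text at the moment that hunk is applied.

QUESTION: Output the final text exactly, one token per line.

Hunk 1: at line 12 remove [ukcd] add [laqtz,dmu] -> 15 lines: vrb qxi ullg gwh rts mbao vrdbm hznzq dzg ipjj wtmsq detb laqtz dmu daec
Hunk 2: at line 2 remove [gwh,rts,mbao] add [ken] -> 13 lines: vrb qxi ullg ken vrdbm hznzq dzg ipjj wtmsq detb laqtz dmu daec
Hunk 3: at line 6 remove [ipjj,wtmsq] add [eozx,gvu] -> 13 lines: vrb qxi ullg ken vrdbm hznzq dzg eozx gvu detb laqtz dmu daec

Answer: vrb
qxi
ullg
ken
vrdbm
hznzq
dzg
eozx
gvu
detb
laqtz
dmu
daec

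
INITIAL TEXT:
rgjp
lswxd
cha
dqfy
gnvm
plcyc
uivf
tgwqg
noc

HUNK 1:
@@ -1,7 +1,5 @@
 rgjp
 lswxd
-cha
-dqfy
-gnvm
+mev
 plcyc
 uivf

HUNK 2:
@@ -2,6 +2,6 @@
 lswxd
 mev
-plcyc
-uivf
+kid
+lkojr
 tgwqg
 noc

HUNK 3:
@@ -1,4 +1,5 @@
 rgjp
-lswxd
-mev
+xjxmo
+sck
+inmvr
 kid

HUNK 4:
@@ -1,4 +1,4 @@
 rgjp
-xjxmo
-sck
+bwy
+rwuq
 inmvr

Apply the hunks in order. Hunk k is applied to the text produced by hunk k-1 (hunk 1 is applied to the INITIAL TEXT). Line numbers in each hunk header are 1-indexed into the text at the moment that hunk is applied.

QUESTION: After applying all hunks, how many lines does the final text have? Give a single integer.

Answer: 8

Derivation:
Hunk 1: at line 1 remove [cha,dqfy,gnvm] add [mev] -> 7 lines: rgjp lswxd mev plcyc uivf tgwqg noc
Hunk 2: at line 2 remove [plcyc,uivf] add [kid,lkojr] -> 7 lines: rgjp lswxd mev kid lkojr tgwqg noc
Hunk 3: at line 1 remove [lswxd,mev] add [xjxmo,sck,inmvr] -> 8 lines: rgjp xjxmo sck inmvr kid lkojr tgwqg noc
Hunk 4: at line 1 remove [xjxmo,sck] add [bwy,rwuq] -> 8 lines: rgjp bwy rwuq inmvr kid lkojr tgwqg noc
Final line count: 8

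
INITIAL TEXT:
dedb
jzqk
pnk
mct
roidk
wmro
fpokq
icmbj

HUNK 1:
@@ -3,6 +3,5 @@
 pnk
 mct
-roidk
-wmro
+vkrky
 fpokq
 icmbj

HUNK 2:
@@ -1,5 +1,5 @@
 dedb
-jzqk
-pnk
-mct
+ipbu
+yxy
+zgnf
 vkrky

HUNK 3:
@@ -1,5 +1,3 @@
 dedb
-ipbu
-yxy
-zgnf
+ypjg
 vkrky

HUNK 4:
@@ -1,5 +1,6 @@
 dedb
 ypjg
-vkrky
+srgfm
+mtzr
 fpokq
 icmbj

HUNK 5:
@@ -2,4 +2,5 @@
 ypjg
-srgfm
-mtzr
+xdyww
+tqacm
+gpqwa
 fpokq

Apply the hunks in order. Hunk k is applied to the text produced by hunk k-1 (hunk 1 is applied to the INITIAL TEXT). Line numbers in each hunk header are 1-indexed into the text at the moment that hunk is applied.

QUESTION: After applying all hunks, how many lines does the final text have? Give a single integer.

Answer: 7

Derivation:
Hunk 1: at line 3 remove [roidk,wmro] add [vkrky] -> 7 lines: dedb jzqk pnk mct vkrky fpokq icmbj
Hunk 2: at line 1 remove [jzqk,pnk,mct] add [ipbu,yxy,zgnf] -> 7 lines: dedb ipbu yxy zgnf vkrky fpokq icmbj
Hunk 3: at line 1 remove [ipbu,yxy,zgnf] add [ypjg] -> 5 lines: dedb ypjg vkrky fpokq icmbj
Hunk 4: at line 1 remove [vkrky] add [srgfm,mtzr] -> 6 lines: dedb ypjg srgfm mtzr fpokq icmbj
Hunk 5: at line 2 remove [srgfm,mtzr] add [xdyww,tqacm,gpqwa] -> 7 lines: dedb ypjg xdyww tqacm gpqwa fpokq icmbj
Final line count: 7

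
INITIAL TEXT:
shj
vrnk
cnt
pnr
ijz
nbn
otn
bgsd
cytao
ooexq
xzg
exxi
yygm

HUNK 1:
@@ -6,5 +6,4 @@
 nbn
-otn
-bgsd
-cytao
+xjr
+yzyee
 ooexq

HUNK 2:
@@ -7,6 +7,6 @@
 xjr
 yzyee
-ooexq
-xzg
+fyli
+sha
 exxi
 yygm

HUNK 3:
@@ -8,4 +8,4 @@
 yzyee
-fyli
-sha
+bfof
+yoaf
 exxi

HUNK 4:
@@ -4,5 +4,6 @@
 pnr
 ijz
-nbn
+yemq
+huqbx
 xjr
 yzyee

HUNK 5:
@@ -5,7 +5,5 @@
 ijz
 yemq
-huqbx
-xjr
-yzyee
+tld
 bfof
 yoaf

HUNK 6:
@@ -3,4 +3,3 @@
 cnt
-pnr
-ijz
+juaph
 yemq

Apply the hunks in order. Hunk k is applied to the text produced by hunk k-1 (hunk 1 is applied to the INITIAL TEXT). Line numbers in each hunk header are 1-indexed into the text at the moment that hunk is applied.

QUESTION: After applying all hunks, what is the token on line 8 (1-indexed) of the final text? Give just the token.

Hunk 1: at line 6 remove [otn,bgsd,cytao] add [xjr,yzyee] -> 12 lines: shj vrnk cnt pnr ijz nbn xjr yzyee ooexq xzg exxi yygm
Hunk 2: at line 7 remove [ooexq,xzg] add [fyli,sha] -> 12 lines: shj vrnk cnt pnr ijz nbn xjr yzyee fyli sha exxi yygm
Hunk 3: at line 8 remove [fyli,sha] add [bfof,yoaf] -> 12 lines: shj vrnk cnt pnr ijz nbn xjr yzyee bfof yoaf exxi yygm
Hunk 4: at line 4 remove [nbn] add [yemq,huqbx] -> 13 lines: shj vrnk cnt pnr ijz yemq huqbx xjr yzyee bfof yoaf exxi yygm
Hunk 5: at line 5 remove [huqbx,xjr,yzyee] add [tld] -> 11 lines: shj vrnk cnt pnr ijz yemq tld bfof yoaf exxi yygm
Hunk 6: at line 3 remove [pnr,ijz] add [juaph] -> 10 lines: shj vrnk cnt juaph yemq tld bfof yoaf exxi yygm
Final line 8: yoaf

Answer: yoaf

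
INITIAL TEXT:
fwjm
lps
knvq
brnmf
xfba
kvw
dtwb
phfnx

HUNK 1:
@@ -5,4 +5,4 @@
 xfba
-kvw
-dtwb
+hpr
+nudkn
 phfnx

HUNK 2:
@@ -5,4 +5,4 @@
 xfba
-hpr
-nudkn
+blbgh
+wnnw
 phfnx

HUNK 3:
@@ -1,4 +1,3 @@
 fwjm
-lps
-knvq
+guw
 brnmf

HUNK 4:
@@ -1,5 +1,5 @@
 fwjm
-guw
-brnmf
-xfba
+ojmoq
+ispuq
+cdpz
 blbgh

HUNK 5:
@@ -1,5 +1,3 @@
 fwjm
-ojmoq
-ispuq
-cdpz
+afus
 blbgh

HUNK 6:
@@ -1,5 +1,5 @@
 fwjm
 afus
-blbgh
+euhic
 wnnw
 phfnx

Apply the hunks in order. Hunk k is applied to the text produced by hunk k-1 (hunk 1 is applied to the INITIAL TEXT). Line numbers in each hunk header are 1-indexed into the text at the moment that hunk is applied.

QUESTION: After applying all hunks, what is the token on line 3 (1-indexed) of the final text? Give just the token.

Hunk 1: at line 5 remove [kvw,dtwb] add [hpr,nudkn] -> 8 lines: fwjm lps knvq brnmf xfba hpr nudkn phfnx
Hunk 2: at line 5 remove [hpr,nudkn] add [blbgh,wnnw] -> 8 lines: fwjm lps knvq brnmf xfba blbgh wnnw phfnx
Hunk 3: at line 1 remove [lps,knvq] add [guw] -> 7 lines: fwjm guw brnmf xfba blbgh wnnw phfnx
Hunk 4: at line 1 remove [guw,brnmf,xfba] add [ojmoq,ispuq,cdpz] -> 7 lines: fwjm ojmoq ispuq cdpz blbgh wnnw phfnx
Hunk 5: at line 1 remove [ojmoq,ispuq,cdpz] add [afus] -> 5 lines: fwjm afus blbgh wnnw phfnx
Hunk 6: at line 1 remove [blbgh] add [euhic] -> 5 lines: fwjm afus euhic wnnw phfnx
Final line 3: euhic

Answer: euhic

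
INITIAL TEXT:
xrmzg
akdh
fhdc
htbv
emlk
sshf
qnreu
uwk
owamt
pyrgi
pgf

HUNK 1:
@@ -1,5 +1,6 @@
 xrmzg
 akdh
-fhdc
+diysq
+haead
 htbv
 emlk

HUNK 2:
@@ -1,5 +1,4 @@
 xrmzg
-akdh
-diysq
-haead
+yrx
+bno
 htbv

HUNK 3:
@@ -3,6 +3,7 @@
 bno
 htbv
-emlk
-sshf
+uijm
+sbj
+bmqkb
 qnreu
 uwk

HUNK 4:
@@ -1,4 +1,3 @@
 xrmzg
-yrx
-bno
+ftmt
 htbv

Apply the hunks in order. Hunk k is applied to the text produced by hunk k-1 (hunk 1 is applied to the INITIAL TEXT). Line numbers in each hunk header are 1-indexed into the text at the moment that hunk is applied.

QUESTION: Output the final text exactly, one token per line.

Hunk 1: at line 1 remove [fhdc] add [diysq,haead] -> 12 lines: xrmzg akdh diysq haead htbv emlk sshf qnreu uwk owamt pyrgi pgf
Hunk 2: at line 1 remove [akdh,diysq,haead] add [yrx,bno] -> 11 lines: xrmzg yrx bno htbv emlk sshf qnreu uwk owamt pyrgi pgf
Hunk 3: at line 3 remove [emlk,sshf] add [uijm,sbj,bmqkb] -> 12 lines: xrmzg yrx bno htbv uijm sbj bmqkb qnreu uwk owamt pyrgi pgf
Hunk 4: at line 1 remove [yrx,bno] add [ftmt] -> 11 lines: xrmzg ftmt htbv uijm sbj bmqkb qnreu uwk owamt pyrgi pgf

Answer: xrmzg
ftmt
htbv
uijm
sbj
bmqkb
qnreu
uwk
owamt
pyrgi
pgf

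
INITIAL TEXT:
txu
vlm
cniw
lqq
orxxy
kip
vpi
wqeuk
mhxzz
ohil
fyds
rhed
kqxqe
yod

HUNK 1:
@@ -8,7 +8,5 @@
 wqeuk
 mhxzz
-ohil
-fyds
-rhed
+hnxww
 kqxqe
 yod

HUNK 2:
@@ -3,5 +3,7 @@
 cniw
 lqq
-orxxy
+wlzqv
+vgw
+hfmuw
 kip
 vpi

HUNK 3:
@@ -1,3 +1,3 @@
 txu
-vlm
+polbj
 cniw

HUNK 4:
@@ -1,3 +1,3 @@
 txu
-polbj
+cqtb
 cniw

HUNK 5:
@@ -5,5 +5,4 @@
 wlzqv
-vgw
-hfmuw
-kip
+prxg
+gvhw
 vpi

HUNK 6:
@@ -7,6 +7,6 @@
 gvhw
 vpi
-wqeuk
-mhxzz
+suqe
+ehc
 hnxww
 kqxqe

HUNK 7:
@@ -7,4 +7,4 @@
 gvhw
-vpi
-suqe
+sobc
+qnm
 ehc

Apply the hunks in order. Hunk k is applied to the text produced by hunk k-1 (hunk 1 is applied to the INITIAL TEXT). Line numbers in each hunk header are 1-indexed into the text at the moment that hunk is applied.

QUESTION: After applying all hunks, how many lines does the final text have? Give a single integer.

Answer: 13

Derivation:
Hunk 1: at line 8 remove [ohil,fyds,rhed] add [hnxww] -> 12 lines: txu vlm cniw lqq orxxy kip vpi wqeuk mhxzz hnxww kqxqe yod
Hunk 2: at line 3 remove [orxxy] add [wlzqv,vgw,hfmuw] -> 14 lines: txu vlm cniw lqq wlzqv vgw hfmuw kip vpi wqeuk mhxzz hnxww kqxqe yod
Hunk 3: at line 1 remove [vlm] add [polbj] -> 14 lines: txu polbj cniw lqq wlzqv vgw hfmuw kip vpi wqeuk mhxzz hnxww kqxqe yod
Hunk 4: at line 1 remove [polbj] add [cqtb] -> 14 lines: txu cqtb cniw lqq wlzqv vgw hfmuw kip vpi wqeuk mhxzz hnxww kqxqe yod
Hunk 5: at line 5 remove [vgw,hfmuw,kip] add [prxg,gvhw] -> 13 lines: txu cqtb cniw lqq wlzqv prxg gvhw vpi wqeuk mhxzz hnxww kqxqe yod
Hunk 6: at line 7 remove [wqeuk,mhxzz] add [suqe,ehc] -> 13 lines: txu cqtb cniw lqq wlzqv prxg gvhw vpi suqe ehc hnxww kqxqe yod
Hunk 7: at line 7 remove [vpi,suqe] add [sobc,qnm] -> 13 lines: txu cqtb cniw lqq wlzqv prxg gvhw sobc qnm ehc hnxww kqxqe yod
Final line count: 13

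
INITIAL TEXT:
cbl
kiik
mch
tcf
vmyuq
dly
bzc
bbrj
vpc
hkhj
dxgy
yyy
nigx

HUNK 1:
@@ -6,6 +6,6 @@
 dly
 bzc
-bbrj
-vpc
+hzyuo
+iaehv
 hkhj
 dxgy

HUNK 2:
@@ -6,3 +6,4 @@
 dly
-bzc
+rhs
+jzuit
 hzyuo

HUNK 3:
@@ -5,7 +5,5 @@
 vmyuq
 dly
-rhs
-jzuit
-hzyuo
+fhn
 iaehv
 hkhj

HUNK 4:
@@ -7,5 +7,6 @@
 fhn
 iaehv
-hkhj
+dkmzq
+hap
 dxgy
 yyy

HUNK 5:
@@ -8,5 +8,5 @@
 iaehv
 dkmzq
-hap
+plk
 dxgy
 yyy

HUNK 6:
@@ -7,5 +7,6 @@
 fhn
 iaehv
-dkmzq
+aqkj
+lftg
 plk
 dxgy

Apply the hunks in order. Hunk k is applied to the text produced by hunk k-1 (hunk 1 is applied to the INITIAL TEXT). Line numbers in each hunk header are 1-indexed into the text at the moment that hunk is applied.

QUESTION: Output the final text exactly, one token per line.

Answer: cbl
kiik
mch
tcf
vmyuq
dly
fhn
iaehv
aqkj
lftg
plk
dxgy
yyy
nigx

Derivation:
Hunk 1: at line 6 remove [bbrj,vpc] add [hzyuo,iaehv] -> 13 lines: cbl kiik mch tcf vmyuq dly bzc hzyuo iaehv hkhj dxgy yyy nigx
Hunk 2: at line 6 remove [bzc] add [rhs,jzuit] -> 14 lines: cbl kiik mch tcf vmyuq dly rhs jzuit hzyuo iaehv hkhj dxgy yyy nigx
Hunk 3: at line 5 remove [rhs,jzuit,hzyuo] add [fhn] -> 12 lines: cbl kiik mch tcf vmyuq dly fhn iaehv hkhj dxgy yyy nigx
Hunk 4: at line 7 remove [hkhj] add [dkmzq,hap] -> 13 lines: cbl kiik mch tcf vmyuq dly fhn iaehv dkmzq hap dxgy yyy nigx
Hunk 5: at line 8 remove [hap] add [plk] -> 13 lines: cbl kiik mch tcf vmyuq dly fhn iaehv dkmzq plk dxgy yyy nigx
Hunk 6: at line 7 remove [dkmzq] add [aqkj,lftg] -> 14 lines: cbl kiik mch tcf vmyuq dly fhn iaehv aqkj lftg plk dxgy yyy nigx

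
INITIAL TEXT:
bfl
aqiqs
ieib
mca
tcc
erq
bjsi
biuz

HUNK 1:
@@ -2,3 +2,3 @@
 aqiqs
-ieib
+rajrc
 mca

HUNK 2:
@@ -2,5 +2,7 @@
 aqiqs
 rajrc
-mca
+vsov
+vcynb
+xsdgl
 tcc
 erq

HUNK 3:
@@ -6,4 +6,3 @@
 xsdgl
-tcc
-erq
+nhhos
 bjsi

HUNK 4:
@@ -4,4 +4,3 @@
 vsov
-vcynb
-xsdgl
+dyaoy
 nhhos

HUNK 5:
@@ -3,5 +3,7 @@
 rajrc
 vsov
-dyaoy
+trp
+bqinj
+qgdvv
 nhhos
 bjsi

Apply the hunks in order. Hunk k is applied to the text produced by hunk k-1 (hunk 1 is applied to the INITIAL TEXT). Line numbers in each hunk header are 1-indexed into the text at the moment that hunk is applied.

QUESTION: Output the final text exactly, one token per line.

Answer: bfl
aqiqs
rajrc
vsov
trp
bqinj
qgdvv
nhhos
bjsi
biuz

Derivation:
Hunk 1: at line 2 remove [ieib] add [rajrc] -> 8 lines: bfl aqiqs rajrc mca tcc erq bjsi biuz
Hunk 2: at line 2 remove [mca] add [vsov,vcynb,xsdgl] -> 10 lines: bfl aqiqs rajrc vsov vcynb xsdgl tcc erq bjsi biuz
Hunk 3: at line 6 remove [tcc,erq] add [nhhos] -> 9 lines: bfl aqiqs rajrc vsov vcynb xsdgl nhhos bjsi biuz
Hunk 4: at line 4 remove [vcynb,xsdgl] add [dyaoy] -> 8 lines: bfl aqiqs rajrc vsov dyaoy nhhos bjsi biuz
Hunk 5: at line 3 remove [dyaoy] add [trp,bqinj,qgdvv] -> 10 lines: bfl aqiqs rajrc vsov trp bqinj qgdvv nhhos bjsi biuz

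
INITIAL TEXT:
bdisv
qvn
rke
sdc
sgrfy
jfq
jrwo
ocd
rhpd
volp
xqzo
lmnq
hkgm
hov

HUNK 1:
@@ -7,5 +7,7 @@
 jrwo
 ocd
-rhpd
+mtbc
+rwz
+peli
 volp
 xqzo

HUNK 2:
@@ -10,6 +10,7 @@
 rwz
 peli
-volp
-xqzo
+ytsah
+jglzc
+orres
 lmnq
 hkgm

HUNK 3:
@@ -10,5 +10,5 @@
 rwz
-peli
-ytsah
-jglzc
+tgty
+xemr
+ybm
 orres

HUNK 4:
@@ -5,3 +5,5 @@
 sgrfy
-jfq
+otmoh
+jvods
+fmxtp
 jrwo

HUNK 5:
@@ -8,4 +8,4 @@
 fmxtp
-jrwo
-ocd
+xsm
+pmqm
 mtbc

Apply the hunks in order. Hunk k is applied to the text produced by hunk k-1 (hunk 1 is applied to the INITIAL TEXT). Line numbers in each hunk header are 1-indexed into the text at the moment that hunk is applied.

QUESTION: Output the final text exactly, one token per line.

Answer: bdisv
qvn
rke
sdc
sgrfy
otmoh
jvods
fmxtp
xsm
pmqm
mtbc
rwz
tgty
xemr
ybm
orres
lmnq
hkgm
hov

Derivation:
Hunk 1: at line 7 remove [rhpd] add [mtbc,rwz,peli] -> 16 lines: bdisv qvn rke sdc sgrfy jfq jrwo ocd mtbc rwz peli volp xqzo lmnq hkgm hov
Hunk 2: at line 10 remove [volp,xqzo] add [ytsah,jglzc,orres] -> 17 lines: bdisv qvn rke sdc sgrfy jfq jrwo ocd mtbc rwz peli ytsah jglzc orres lmnq hkgm hov
Hunk 3: at line 10 remove [peli,ytsah,jglzc] add [tgty,xemr,ybm] -> 17 lines: bdisv qvn rke sdc sgrfy jfq jrwo ocd mtbc rwz tgty xemr ybm orres lmnq hkgm hov
Hunk 4: at line 5 remove [jfq] add [otmoh,jvods,fmxtp] -> 19 lines: bdisv qvn rke sdc sgrfy otmoh jvods fmxtp jrwo ocd mtbc rwz tgty xemr ybm orres lmnq hkgm hov
Hunk 5: at line 8 remove [jrwo,ocd] add [xsm,pmqm] -> 19 lines: bdisv qvn rke sdc sgrfy otmoh jvods fmxtp xsm pmqm mtbc rwz tgty xemr ybm orres lmnq hkgm hov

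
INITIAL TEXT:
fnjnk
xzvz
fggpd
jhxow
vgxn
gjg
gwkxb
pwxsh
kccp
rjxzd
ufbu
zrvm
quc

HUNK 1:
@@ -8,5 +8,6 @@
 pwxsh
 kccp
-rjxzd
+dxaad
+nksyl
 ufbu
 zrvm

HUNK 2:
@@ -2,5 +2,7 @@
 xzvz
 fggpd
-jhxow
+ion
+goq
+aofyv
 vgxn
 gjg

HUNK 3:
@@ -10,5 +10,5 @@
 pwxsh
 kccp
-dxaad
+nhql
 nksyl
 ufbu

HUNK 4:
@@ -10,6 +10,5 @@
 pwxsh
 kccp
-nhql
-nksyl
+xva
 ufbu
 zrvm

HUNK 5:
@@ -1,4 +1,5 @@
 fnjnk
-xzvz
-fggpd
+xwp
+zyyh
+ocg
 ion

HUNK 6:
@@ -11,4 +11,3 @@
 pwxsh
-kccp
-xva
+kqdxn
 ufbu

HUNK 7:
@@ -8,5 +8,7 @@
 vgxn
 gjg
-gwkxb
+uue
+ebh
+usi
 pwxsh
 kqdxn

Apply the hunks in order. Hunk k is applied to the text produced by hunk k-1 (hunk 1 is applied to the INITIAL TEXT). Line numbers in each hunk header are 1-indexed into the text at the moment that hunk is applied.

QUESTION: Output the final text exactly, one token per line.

Hunk 1: at line 8 remove [rjxzd] add [dxaad,nksyl] -> 14 lines: fnjnk xzvz fggpd jhxow vgxn gjg gwkxb pwxsh kccp dxaad nksyl ufbu zrvm quc
Hunk 2: at line 2 remove [jhxow] add [ion,goq,aofyv] -> 16 lines: fnjnk xzvz fggpd ion goq aofyv vgxn gjg gwkxb pwxsh kccp dxaad nksyl ufbu zrvm quc
Hunk 3: at line 10 remove [dxaad] add [nhql] -> 16 lines: fnjnk xzvz fggpd ion goq aofyv vgxn gjg gwkxb pwxsh kccp nhql nksyl ufbu zrvm quc
Hunk 4: at line 10 remove [nhql,nksyl] add [xva] -> 15 lines: fnjnk xzvz fggpd ion goq aofyv vgxn gjg gwkxb pwxsh kccp xva ufbu zrvm quc
Hunk 5: at line 1 remove [xzvz,fggpd] add [xwp,zyyh,ocg] -> 16 lines: fnjnk xwp zyyh ocg ion goq aofyv vgxn gjg gwkxb pwxsh kccp xva ufbu zrvm quc
Hunk 6: at line 11 remove [kccp,xva] add [kqdxn] -> 15 lines: fnjnk xwp zyyh ocg ion goq aofyv vgxn gjg gwkxb pwxsh kqdxn ufbu zrvm quc
Hunk 7: at line 8 remove [gwkxb] add [uue,ebh,usi] -> 17 lines: fnjnk xwp zyyh ocg ion goq aofyv vgxn gjg uue ebh usi pwxsh kqdxn ufbu zrvm quc

Answer: fnjnk
xwp
zyyh
ocg
ion
goq
aofyv
vgxn
gjg
uue
ebh
usi
pwxsh
kqdxn
ufbu
zrvm
quc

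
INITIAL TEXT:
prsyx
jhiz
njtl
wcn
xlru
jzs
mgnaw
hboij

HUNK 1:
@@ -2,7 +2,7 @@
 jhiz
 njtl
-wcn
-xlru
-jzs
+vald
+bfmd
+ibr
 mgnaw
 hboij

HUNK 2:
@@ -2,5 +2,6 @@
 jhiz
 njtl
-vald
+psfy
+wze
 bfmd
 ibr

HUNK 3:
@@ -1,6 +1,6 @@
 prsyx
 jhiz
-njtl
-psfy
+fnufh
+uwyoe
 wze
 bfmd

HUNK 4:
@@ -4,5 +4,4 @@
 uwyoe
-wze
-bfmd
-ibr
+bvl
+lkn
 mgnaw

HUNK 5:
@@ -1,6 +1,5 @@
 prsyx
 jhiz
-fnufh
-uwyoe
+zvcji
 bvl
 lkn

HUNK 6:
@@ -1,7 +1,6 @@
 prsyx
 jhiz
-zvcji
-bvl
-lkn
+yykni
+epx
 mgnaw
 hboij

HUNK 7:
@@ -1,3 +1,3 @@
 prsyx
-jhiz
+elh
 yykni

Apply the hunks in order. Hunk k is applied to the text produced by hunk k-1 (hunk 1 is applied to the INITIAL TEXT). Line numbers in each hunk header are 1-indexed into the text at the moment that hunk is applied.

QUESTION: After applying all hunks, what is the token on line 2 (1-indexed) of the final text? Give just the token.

Hunk 1: at line 2 remove [wcn,xlru,jzs] add [vald,bfmd,ibr] -> 8 lines: prsyx jhiz njtl vald bfmd ibr mgnaw hboij
Hunk 2: at line 2 remove [vald] add [psfy,wze] -> 9 lines: prsyx jhiz njtl psfy wze bfmd ibr mgnaw hboij
Hunk 3: at line 1 remove [njtl,psfy] add [fnufh,uwyoe] -> 9 lines: prsyx jhiz fnufh uwyoe wze bfmd ibr mgnaw hboij
Hunk 4: at line 4 remove [wze,bfmd,ibr] add [bvl,lkn] -> 8 lines: prsyx jhiz fnufh uwyoe bvl lkn mgnaw hboij
Hunk 5: at line 1 remove [fnufh,uwyoe] add [zvcji] -> 7 lines: prsyx jhiz zvcji bvl lkn mgnaw hboij
Hunk 6: at line 1 remove [zvcji,bvl,lkn] add [yykni,epx] -> 6 lines: prsyx jhiz yykni epx mgnaw hboij
Hunk 7: at line 1 remove [jhiz] add [elh] -> 6 lines: prsyx elh yykni epx mgnaw hboij
Final line 2: elh

Answer: elh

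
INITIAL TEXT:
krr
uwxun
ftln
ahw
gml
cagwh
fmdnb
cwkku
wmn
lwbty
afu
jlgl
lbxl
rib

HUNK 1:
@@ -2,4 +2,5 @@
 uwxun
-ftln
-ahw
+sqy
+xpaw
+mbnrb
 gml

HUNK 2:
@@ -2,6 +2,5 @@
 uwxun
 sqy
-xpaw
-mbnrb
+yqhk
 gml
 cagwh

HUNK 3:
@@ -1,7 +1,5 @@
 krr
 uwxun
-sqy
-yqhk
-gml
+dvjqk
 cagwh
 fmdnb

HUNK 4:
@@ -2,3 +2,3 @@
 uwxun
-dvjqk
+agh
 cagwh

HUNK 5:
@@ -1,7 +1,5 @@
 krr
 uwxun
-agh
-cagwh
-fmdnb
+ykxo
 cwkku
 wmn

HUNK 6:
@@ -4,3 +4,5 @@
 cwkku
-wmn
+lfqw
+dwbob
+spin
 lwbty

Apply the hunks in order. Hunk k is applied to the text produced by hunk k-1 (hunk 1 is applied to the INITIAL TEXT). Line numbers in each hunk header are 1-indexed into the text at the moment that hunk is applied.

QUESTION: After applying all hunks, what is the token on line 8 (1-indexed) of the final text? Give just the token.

Hunk 1: at line 2 remove [ftln,ahw] add [sqy,xpaw,mbnrb] -> 15 lines: krr uwxun sqy xpaw mbnrb gml cagwh fmdnb cwkku wmn lwbty afu jlgl lbxl rib
Hunk 2: at line 2 remove [xpaw,mbnrb] add [yqhk] -> 14 lines: krr uwxun sqy yqhk gml cagwh fmdnb cwkku wmn lwbty afu jlgl lbxl rib
Hunk 3: at line 1 remove [sqy,yqhk,gml] add [dvjqk] -> 12 lines: krr uwxun dvjqk cagwh fmdnb cwkku wmn lwbty afu jlgl lbxl rib
Hunk 4: at line 2 remove [dvjqk] add [agh] -> 12 lines: krr uwxun agh cagwh fmdnb cwkku wmn lwbty afu jlgl lbxl rib
Hunk 5: at line 1 remove [agh,cagwh,fmdnb] add [ykxo] -> 10 lines: krr uwxun ykxo cwkku wmn lwbty afu jlgl lbxl rib
Hunk 6: at line 4 remove [wmn] add [lfqw,dwbob,spin] -> 12 lines: krr uwxun ykxo cwkku lfqw dwbob spin lwbty afu jlgl lbxl rib
Final line 8: lwbty

Answer: lwbty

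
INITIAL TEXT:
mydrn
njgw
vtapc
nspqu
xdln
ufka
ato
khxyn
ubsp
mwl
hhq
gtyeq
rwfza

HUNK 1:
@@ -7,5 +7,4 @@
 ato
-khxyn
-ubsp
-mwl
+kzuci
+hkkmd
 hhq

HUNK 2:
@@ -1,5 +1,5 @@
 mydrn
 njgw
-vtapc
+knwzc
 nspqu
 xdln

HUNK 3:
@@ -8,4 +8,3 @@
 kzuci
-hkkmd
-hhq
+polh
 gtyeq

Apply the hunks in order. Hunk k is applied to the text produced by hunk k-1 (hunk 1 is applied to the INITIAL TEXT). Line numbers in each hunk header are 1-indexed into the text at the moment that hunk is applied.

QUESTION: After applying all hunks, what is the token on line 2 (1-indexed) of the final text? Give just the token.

Hunk 1: at line 7 remove [khxyn,ubsp,mwl] add [kzuci,hkkmd] -> 12 lines: mydrn njgw vtapc nspqu xdln ufka ato kzuci hkkmd hhq gtyeq rwfza
Hunk 2: at line 1 remove [vtapc] add [knwzc] -> 12 lines: mydrn njgw knwzc nspqu xdln ufka ato kzuci hkkmd hhq gtyeq rwfza
Hunk 3: at line 8 remove [hkkmd,hhq] add [polh] -> 11 lines: mydrn njgw knwzc nspqu xdln ufka ato kzuci polh gtyeq rwfza
Final line 2: njgw

Answer: njgw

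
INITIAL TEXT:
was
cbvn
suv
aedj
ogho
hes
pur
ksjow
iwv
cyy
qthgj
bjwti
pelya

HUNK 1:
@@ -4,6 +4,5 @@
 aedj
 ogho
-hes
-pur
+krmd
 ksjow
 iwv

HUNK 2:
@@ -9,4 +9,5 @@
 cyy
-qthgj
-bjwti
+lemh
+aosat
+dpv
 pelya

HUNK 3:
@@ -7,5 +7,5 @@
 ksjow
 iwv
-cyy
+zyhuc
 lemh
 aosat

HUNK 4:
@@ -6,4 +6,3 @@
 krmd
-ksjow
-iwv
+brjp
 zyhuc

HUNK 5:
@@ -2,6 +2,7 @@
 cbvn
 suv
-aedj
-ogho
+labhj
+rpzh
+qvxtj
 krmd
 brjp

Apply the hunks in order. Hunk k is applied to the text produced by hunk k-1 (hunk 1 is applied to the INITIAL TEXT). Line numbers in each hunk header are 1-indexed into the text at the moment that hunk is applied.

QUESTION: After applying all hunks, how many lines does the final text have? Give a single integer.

Hunk 1: at line 4 remove [hes,pur] add [krmd] -> 12 lines: was cbvn suv aedj ogho krmd ksjow iwv cyy qthgj bjwti pelya
Hunk 2: at line 9 remove [qthgj,bjwti] add [lemh,aosat,dpv] -> 13 lines: was cbvn suv aedj ogho krmd ksjow iwv cyy lemh aosat dpv pelya
Hunk 3: at line 7 remove [cyy] add [zyhuc] -> 13 lines: was cbvn suv aedj ogho krmd ksjow iwv zyhuc lemh aosat dpv pelya
Hunk 4: at line 6 remove [ksjow,iwv] add [brjp] -> 12 lines: was cbvn suv aedj ogho krmd brjp zyhuc lemh aosat dpv pelya
Hunk 5: at line 2 remove [aedj,ogho] add [labhj,rpzh,qvxtj] -> 13 lines: was cbvn suv labhj rpzh qvxtj krmd brjp zyhuc lemh aosat dpv pelya
Final line count: 13

Answer: 13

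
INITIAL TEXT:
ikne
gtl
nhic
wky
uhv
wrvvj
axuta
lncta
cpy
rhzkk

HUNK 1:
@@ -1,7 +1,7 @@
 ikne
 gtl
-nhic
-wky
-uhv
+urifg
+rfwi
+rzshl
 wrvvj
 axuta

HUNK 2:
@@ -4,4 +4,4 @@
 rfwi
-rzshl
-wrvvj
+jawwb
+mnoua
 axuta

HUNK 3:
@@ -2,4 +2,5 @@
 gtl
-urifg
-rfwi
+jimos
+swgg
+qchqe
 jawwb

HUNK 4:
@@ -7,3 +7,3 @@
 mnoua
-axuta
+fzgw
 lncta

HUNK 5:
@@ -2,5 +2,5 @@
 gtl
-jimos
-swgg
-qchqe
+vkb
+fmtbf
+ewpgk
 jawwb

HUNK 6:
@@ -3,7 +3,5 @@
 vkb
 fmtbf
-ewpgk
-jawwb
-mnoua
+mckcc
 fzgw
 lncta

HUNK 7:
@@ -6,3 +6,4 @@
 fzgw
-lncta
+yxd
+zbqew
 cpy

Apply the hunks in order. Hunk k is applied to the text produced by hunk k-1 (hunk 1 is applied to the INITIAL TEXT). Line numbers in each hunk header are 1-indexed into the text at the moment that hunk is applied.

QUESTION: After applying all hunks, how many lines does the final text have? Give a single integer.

Hunk 1: at line 1 remove [nhic,wky,uhv] add [urifg,rfwi,rzshl] -> 10 lines: ikne gtl urifg rfwi rzshl wrvvj axuta lncta cpy rhzkk
Hunk 2: at line 4 remove [rzshl,wrvvj] add [jawwb,mnoua] -> 10 lines: ikne gtl urifg rfwi jawwb mnoua axuta lncta cpy rhzkk
Hunk 3: at line 2 remove [urifg,rfwi] add [jimos,swgg,qchqe] -> 11 lines: ikne gtl jimos swgg qchqe jawwb mnoua axuta lncta cpy rhzkk
Hunk 4: at line 7 remove [axuta] add [fzgw] -> 11 lines: ikne gtl jimos swgg qchqe jawwb mnoua fzgw lncta cpy rhzkk
Hunk 5: at line 2 remove [jimos,swgg,qchqe] add [vkb,fmtbf,ewpgk] -> 11 lines: ikne gtl vkb fmtbf ewpgk jawwb mnoua fzgw lncta cpy rhzkk
Hunk 6: at line 3 remove [ewpgk,jawwb,mnoua] add [mckcc] -> 9 lines: ikne gtl vkb fmtbf mckcc fzgw lncta cpy rhzkk
Hunk 7: at line 6 remove [lncta] add [yxd,zbqew] -> 10 lines: ikne gtl vkb fmtbf mckcc fzgw yxd zbqew cpy rhzkk
Final line count: 10

Answer: 10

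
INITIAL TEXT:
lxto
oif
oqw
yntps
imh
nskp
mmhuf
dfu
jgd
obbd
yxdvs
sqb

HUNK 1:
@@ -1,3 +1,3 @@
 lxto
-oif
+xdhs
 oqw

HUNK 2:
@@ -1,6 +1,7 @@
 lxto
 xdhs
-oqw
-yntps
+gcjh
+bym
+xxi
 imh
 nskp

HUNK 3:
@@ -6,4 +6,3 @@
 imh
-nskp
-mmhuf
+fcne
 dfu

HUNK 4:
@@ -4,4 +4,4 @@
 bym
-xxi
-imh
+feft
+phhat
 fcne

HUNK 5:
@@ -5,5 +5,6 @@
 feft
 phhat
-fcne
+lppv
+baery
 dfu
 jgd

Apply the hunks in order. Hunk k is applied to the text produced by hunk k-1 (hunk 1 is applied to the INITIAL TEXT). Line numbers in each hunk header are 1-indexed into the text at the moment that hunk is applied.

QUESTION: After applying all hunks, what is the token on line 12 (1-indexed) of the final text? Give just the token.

Hunk 1: at line 1 remove [oif] add [xdhs] -> 12 lines: lxto xdhs oqw yntps imh nskp mmhuf dfu jgd obbd yxdvs sqb
Hunk 2: at line 1 remove [oqw,yntps] add [gcjh,bym,xxi] -> 13 lines: lxto xdhs gcjh bym xxi imh nskp mmhuf dfu jgd obbd yxdvs sqb
Hunk 3: at line 6 remove [nskp,mmhuf] add [fcne] -> 12 lines: lxto xdhs gcjh bym xxi imh fcne dfu jgd obbd yxdvs sqb
Hunk 4: at line 4 remove [xxi,imh] add [feft,phhat] -> 12 lines: lxto xdhs gcjh bym feft phhat fcne dfu jgd obbd yxdvs sqb
Hunk 5: at line 5 remove [fcne] add [lppv,baery] -> 13 lines: lxto xdhs gcjh bym feft phhat lppv baery dfu jgd obbd yxdvs sqb
Final line 12: yxdvs

Answer: yxdvs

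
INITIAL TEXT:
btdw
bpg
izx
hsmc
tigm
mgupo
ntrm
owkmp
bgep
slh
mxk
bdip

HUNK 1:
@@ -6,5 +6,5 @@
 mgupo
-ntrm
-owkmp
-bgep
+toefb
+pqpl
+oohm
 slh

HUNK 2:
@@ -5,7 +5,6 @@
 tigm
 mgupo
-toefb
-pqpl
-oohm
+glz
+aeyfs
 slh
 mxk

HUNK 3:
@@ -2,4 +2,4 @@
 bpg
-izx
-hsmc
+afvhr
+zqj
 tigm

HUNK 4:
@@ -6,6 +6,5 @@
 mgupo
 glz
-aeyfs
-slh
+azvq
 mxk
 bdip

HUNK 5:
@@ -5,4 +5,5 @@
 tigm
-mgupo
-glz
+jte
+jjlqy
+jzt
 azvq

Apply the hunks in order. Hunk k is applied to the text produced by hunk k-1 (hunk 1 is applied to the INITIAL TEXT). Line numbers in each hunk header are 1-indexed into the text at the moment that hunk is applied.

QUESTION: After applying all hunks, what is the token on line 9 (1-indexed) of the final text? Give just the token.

Hunk 1: at line 6 remove [ntrm,owkmp,bgep] add [toefb,pqpl,oohm] -> 12 lines: btdw bpg izx hsmc tigm mgupo toefb pqpl oohm slh mxk bdip
Hunk 2: at line 5 remove [toefb,pqpl,oohm] add [glz,aeyfs] -> 11 lines: btdw bpg izx hsmc tigm mgupo glz aeyfs slh mxk bdip
Hunk 3: at line 2 remove [izx,hsmc] add [afvhr,zqj] -> 11 lines: btdw bpg afvhr zqj tigm mgupo glz aeyfs slh mxk bdip
Hunk 4: at line 6 remove [aeyfs,slh] add [azvq] -> 10 lines: btdw bpg afvhr zqj tigm mgupo glz azvq mxk bdip
Hunk 5: at line 5 remove [mgupo,glz] add [jte,jjlqy,jzt] -> 11 lines: btdw bpg afvhr zqj tigm jte jjlqy jzt azvq mxk bdip
Final line 9: azvq

Answer: azvq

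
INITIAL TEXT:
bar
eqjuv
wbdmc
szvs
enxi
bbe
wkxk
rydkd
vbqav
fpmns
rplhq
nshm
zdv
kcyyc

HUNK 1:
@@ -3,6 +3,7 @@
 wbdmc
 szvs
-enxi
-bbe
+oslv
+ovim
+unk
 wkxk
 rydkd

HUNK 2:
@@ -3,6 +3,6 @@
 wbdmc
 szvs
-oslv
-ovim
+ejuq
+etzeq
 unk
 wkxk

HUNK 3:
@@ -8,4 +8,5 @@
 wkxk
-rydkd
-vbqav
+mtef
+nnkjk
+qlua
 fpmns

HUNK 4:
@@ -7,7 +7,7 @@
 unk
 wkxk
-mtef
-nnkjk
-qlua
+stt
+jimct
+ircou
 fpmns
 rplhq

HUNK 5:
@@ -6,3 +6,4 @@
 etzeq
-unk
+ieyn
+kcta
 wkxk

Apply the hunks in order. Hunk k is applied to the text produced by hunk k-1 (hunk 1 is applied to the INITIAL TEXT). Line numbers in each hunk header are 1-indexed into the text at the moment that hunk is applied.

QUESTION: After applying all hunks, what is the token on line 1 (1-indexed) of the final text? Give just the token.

Hunk 1: at line 3 remove [enxi,bbe] add [oslv,ovim,unk] -> 15 lines: bar eqjuv wbdmc szvs oslv ovim unk wkxk rydkd vbqav fpmns rplhq nshm zdv kcyyc
Hunk 2: at line 3 remove [oslv,ovim] add [ejuq,etzeq] -> 15 lines: bar eqjuv wbdmc szvs ejuq etzeq unk wkxk rydkd vbqav fpmns rplhq nshm zdv kcyyc
Hunk 3: at line 8 remove [rydkd,vbqav] add [mtef,nnkjk,qlua] -> 16 lines: bar eqjuv wbdmc szvs ejuq etzeq unk wkxk mtef nnkjk qlua fpmns rplhq nshm zdv kcyyc
Hunk 4: at line 7 remove [mtef,nnkjk,qlua] add [stt,jimct,ircou] -> 16 lines: bar eqjuv wbdmc szvs ejuq etzeq unk wkxk stt jimct ircou fpmns rplhq nshm zdv kcyyc
Hunk 5: at line 6 remove [unk] add [ieyn,kcta] -> 17 lines: bar eqjuv wbdmc szvs ejuq etzeq ieyn kcta wkxk stt jimct ircou fpmns rplhq nshm zdv kcyyc
Final line 1: bar

Answer: bar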